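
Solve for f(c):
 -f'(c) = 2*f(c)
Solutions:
 f(c) = C1*exp(-2*c)


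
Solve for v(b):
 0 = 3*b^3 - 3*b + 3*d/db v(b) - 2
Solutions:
 v(b) = C1 - b^4/4 + b^2/2 + 2*b/3


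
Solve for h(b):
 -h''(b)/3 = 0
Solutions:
 h(b) = C1 + C2*b


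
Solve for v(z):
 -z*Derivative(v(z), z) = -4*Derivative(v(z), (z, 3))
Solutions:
 v(z) = C1 + Integral(C2*airyai(2^(1/3)*z/2) + C3*airybi(2^(1/3)*z/2), z)


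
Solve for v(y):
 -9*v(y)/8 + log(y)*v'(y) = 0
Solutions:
 v(y) = C1*exp(9*li(y)/8)


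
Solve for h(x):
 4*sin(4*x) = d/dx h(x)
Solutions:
 h(x) = C1 - cos(4*x)


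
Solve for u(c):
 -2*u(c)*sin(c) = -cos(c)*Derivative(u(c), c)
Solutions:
 u(c) = C1/cos(c)^2


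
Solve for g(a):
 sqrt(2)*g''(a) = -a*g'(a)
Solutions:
 g(a) = C1 + C2*erf(2^(1/4)*a/2)


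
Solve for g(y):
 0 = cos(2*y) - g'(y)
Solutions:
 g(y) = C1 + sin(2*y)/2


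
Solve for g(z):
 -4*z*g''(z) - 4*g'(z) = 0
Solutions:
 g(z) = C1 + C2*log(z)


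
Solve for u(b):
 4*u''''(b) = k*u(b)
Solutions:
 u(b) = C1*exp(-sqrt(2)*b*k^(1/4)/2) + C2*exp(sqrt(2)*b*k^(1/4)/2) + C3*exp(-sqrt(2)*I*b*k^(1/4)/2) + C4*exp(sqrt(2)*I*b*k^(1/4)/2)


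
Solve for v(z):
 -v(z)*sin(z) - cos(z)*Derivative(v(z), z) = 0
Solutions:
 v(z) = C1*cos(z)


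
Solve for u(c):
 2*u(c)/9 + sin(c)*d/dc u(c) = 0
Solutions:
 u(c) = C1*(cos(c) + 1)^(1/9)/(cos(c) - 1)^(1/9)


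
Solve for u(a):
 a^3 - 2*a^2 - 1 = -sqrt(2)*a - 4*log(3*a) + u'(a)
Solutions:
 u(a) = C1 + a^4/4 - 2*a^3/3 + sqrt(2)*a^2/2 + 4*a*log(a) - 5*a + a*log(81)


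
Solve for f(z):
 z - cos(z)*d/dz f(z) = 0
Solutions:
 f(z) = C1 + Integral(z/cos(z), z)


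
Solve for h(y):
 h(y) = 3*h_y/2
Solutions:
 h(y) = C1*exp(2*y/3)


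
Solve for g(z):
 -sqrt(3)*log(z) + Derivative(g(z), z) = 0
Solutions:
 g(z) = C1 + sqrt(3)*z*log(z) - sqrt(3)*z


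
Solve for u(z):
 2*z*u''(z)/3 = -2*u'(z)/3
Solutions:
 u(z) = C1 + C2*log(z)


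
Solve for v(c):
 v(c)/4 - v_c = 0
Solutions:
 v(c) = C1*exp(c/4)


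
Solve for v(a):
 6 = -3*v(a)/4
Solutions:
 v(a) = -8


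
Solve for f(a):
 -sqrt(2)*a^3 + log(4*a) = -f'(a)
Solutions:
 f(a) = C1 + sqrt(2)*a^4/4 - a*log(a) - a*log(4) + a


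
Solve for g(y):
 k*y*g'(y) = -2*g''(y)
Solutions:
 g(y) = Piecewise((-sqrt(pi)*C1*erf(sqrt(k)*y/2)/sqrt(k) - C2, (k > 0) | (k < 0)), (-C1*y - C2, True))


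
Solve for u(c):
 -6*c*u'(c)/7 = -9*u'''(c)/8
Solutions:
 u(c) = C1 + Integral(C2*airyai(2*2^(1/3)*21^(2/3)*c/21) + C3*airybi(2*2^(1/3)*21^(2/3)*c/21), c)


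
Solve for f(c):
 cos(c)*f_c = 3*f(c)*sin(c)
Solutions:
 f(c) = C1/cos(c)^3


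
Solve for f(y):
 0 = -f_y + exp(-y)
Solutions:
 f(y) = C1 - exp(-y)


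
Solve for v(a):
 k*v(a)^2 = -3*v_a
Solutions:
 v(a) = 3/(C1 + a*k)


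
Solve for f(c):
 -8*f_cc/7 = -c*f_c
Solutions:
 f(c) = C1 + C2*erfi(sqrt(7)*c/4)


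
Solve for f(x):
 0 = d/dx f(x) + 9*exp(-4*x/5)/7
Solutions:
 f(x) = C1 + 45*exp(-4*x/5)/28


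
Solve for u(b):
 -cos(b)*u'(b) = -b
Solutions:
 u(b) = C1 + Integral(b/cos(b), b)


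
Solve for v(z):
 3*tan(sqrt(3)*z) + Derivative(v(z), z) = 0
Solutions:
 v(z) = C1 + sqrt(3)*log(cos(sqrt(3)*z))


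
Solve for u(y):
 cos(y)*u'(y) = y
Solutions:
 u(y) = C1 + Integral(y/cos(y), y)


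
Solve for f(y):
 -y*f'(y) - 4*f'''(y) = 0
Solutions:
 f(y) = C1 + Integral(C2*airyai(-2^(1/3)*y/2) + C3*airybi(-2^(1/3)*y/2), y)


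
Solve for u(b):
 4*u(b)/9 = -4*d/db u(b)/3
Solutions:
 u(b) = C1*exp(-b/3)


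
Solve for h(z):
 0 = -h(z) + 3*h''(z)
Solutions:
 h(z) = C1*exp(-sqrt(3)*z/3) + C2*exp(sqrt(3)*z/3)


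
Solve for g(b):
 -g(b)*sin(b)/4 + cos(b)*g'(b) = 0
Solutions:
 g(b) = C1/cos(b)^(1/4)


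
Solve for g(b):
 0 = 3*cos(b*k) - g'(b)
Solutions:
 g(b) = C1 + 3*sin(b*k)/k


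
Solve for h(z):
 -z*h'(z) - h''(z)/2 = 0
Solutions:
 h(z) = C1 + C2*erf(z)


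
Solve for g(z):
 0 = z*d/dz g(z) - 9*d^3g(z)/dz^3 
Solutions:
 g(z) = C1 + Integral(C2*airyai(3^(1/3)*z/3) + C3*airybi(3^(1/3)*z/3), z)


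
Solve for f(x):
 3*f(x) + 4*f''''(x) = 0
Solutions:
 f(x) = (C1*sin(3^(1/4)*x/2) + C2*cos(3^(1/4)*x/2))*exp(-3^(1/4)*x/2) + (C3*sin(3^(1/4)*x/2) + C4*cos(3^(1/4)*x/2))*exp(3^(1/4)*x/2)


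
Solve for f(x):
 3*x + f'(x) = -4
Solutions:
 f(x) = C1 - 3*x^2/2 - 4*x


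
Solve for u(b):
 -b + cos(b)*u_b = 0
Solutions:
 u(b) = C1 + Integral(b/cos(b), b)


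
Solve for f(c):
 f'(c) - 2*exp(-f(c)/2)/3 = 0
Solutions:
 f(c) = 2*log(C1 + c/3)


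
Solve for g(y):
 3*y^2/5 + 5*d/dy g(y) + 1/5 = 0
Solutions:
 g(y) = C1 - y^3/25 - y/25


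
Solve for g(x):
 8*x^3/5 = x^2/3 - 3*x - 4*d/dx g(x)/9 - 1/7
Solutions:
 g(x) = C1 - 9*x^4/10 + x^3/4 - 27*x^2/8 - 9*x/28


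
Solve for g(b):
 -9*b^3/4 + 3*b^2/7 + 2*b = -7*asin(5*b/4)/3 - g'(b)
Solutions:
 g(b) = C1 + 9*b^4/16 - b^3/7 - b^2 - 7*b*asin(5*b/4)/3 - 7*sqrt(16 - 25*b^2)/15


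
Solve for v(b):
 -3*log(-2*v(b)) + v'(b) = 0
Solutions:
 -Integral(1/(log(-_y) + log(2)), (_y, v(b)))/3 = C1 - b


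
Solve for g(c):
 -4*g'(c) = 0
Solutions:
 g(c) = C1


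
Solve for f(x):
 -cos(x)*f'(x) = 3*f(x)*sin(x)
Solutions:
 f(x) = C1*cos(x)^3


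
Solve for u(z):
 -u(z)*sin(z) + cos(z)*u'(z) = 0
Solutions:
 u(z) = C1/cos(z)


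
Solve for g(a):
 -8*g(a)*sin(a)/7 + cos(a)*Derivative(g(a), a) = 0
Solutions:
 g(a) = C1/cos(a)^(8/7)


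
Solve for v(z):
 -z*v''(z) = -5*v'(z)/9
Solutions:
 v(z) = C1 + C2*z^(14/9)


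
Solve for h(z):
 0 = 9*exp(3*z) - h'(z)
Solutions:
 h(z) = C1 + 3*exp(3*z)


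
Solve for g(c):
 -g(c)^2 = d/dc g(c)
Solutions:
 g(c) = 1/(C1 + c)


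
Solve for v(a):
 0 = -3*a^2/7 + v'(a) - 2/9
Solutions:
 v(a) = C1 + a^3/7 + 2*a/9


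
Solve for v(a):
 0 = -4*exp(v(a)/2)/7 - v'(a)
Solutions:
 v(a) = 2*log(1/(C1 + 4*a)) + 2*log(14)


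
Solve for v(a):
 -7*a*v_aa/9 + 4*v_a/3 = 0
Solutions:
 v(a) = C1 + C2*a^(19/7)


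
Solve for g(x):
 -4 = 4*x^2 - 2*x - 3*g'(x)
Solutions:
 g(x) = C1 + 4*x^3/9 - x^2/3 + 4*x/3


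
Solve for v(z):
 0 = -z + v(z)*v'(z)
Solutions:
 v(z) = -sqrt(C1 + z^2)
 v(z) = sqrt(C1 + z^2)


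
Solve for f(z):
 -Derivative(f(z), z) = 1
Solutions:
 f(z) = C1 - z


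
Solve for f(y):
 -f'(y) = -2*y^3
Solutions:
 f(y) = C1 + y^4/2


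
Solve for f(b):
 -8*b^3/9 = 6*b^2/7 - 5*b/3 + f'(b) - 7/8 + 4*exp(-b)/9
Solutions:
 f(b) = C1 - 2*b^4/9 - 2*b^3/7 + 5*b^2/6 + 7*b/8 + 4*exp(-b)/9


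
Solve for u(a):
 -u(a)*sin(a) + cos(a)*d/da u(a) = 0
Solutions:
 u(a) = C1/cos(a)


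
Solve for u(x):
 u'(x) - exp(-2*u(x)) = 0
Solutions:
 u(x) = log(-sqrt(C1 + 2*x))
 u(x) = log(C1 + 2*x)/2


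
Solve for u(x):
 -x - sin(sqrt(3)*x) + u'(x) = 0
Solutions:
 u(x) = C1 + x^2/2 - sqrt(3)*cos(sqrt(3)*x)/3


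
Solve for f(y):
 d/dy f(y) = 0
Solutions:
 f(y) = C1


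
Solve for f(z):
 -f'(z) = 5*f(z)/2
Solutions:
 f(z) = C1*exp(-5*z/2)


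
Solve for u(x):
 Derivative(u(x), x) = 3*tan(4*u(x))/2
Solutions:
 u(x) = -asin(C1*exp(6*x))/4 + pi/4
 u(x) = asin(C1*exp(6*x))/4


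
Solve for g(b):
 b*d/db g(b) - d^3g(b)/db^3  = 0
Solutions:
 g(b) = C1 + Integral(C2*airyai(b) + C3*airybi(b), b)


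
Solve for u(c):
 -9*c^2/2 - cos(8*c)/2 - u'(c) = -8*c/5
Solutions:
 u(c) = C1 - 3*c^3/2 + 4*c^2/5 - sin(8*c)/16


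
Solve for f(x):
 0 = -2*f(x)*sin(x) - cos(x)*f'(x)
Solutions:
 f(x) = C1*cos(x)^2


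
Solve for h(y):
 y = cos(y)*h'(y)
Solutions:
 h(y) = C1 + Integral(y/cos(y), y)


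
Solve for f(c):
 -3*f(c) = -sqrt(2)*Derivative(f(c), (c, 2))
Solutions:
 f(c) = C1*exp(-2^(3/4)*sqrt(3)*c/2) + C2*exp(2^(3/4)*sqrt(3)*c/2)


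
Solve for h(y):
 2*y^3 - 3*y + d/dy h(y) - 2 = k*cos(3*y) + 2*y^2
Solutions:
 h(y) = C1 + k*sin(3*y)/3 - y^4/2 + 2*y^3/3 + 3*y^2/2 + 2*y


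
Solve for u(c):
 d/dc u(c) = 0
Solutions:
 u(c) = C1


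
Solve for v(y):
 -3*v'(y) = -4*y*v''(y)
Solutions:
 v(y) = C1 + C2*y^(7/4)


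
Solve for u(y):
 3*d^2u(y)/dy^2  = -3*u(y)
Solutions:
 u(y) = C1*sin(y) + C2*cos(y)


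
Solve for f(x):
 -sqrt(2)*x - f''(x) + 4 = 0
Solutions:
 f(x) = C1 + C2*x - sqrt(2)*x^3/6 + 2*x^2


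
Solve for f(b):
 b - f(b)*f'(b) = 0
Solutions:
 f(b) = -sqrt(C1 + b^2)
 f(b) = sqrt(C1 + b^2)


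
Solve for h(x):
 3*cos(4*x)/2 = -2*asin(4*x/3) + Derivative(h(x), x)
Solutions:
 h(x) = C1 + 2*x*asin(4*x/3) + sqrt(9 - 16*x^2)/2 + 3*sin(4*x)/8


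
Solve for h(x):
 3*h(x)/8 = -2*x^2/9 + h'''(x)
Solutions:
 h(x) = C3*exp(3^(1/3)*x/2) - 16*x^2/27 + (C1*sin(3^(5/6)*x/4) + C2*cos(3^(5/6)*x/4))*exp(-3^(1/3)*x/4)


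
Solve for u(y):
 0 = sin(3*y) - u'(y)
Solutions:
 u(y) = C1 - cos(3*y)/3


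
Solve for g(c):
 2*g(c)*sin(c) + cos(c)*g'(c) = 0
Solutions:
 g(c) = C1*cos(c)^2


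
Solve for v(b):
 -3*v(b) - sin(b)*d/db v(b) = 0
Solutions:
 v(b) = C1*(cos(b) + 1)^(3/2)/(cos(b) - 1)^(3/2)


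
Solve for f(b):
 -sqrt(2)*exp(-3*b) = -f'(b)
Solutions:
 f(b) = C1 - sqrt(2)*exp(-3*b)/3


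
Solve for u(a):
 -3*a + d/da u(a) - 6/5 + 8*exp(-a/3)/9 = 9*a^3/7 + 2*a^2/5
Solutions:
 u(a) = C1 + 9*a^4/28 + 2*a^3/15 + 3*a^2/2 + 6*a/5 + 8*exp(-a/3)/3


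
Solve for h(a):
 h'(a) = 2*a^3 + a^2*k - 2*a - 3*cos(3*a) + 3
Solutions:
 h(a) = C1 + a^4/2 + a^3*k/3 - a^2 + 3*a - sin(3*a)


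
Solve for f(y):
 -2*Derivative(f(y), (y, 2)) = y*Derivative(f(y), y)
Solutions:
 f(y) = C1 + C2*erf(y/2)


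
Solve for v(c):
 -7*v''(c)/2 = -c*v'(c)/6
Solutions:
 v(c) = C1 + C2*erfi(sqrt(42)*c/42)


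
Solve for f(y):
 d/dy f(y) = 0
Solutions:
 f(y) = C1


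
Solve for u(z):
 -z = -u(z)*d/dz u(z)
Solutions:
 u(z) = -sqrt(C1 + z^2)
 u(z) = sqrt(C1 + z^2)


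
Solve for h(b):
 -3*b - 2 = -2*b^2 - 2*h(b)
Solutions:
 h(b) = -b^2 + 3*b/2 + 1


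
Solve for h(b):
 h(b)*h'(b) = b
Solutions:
 h(b) = -sqrt(C1 + b^2)
 h(b) = sqrt(C1 + b^2)


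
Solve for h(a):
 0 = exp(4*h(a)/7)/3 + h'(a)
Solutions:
 h(a) = 7*log(-(1/(C1 + 4*a))^(1/4)) + 7*log(21)/4
 h(a) = 7*log(1/(C1 + 4*a))/4 + 7*log(21)/4
 h(a) = 7*log(-I*(1/(C1 + 4*a))^(1/4)) + 7*log(21)/4
 h(a) = 7*log(I*(1/(C1 + 4*a))^(1/4)) + 7*log(21)/4


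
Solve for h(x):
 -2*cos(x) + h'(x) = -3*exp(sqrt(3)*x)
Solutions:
 h(x) = C1 - sqrt(3)*exp(sqrt(3)*x) + 2*sin(x)


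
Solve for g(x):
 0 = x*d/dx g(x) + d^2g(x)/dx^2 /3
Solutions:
 g(x) = C1 + C2*erf(sqrt(6)*x/2)


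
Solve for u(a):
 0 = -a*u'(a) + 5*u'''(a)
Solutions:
 u(a) = C1 + Integral(C2*airyai(5^(2/3)*a/5) + C3*airybi(5^(2/3)*a/5), a)


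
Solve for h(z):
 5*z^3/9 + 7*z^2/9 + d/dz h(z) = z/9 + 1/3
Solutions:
 h(z) = C1 - 5*z^4/36 - 7*z^3/27 + z^2/18 + z/3


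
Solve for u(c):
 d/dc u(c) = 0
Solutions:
 u(c) = C1


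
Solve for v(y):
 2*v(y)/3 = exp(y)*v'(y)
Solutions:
 v(y) = C1*exp(-2*exp(-y)/3)


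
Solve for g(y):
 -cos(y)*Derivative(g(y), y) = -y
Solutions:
 g(y) = C1 + Integral(y/cos(y), y)


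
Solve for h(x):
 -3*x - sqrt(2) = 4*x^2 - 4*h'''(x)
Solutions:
 h(x) = C1 + C2*x + C3*x^2 + x^5/60 + x^4/32 + sqrt(2)*x^3/24


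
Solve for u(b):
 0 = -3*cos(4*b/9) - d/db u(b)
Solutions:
 u(b) = C1 - 27*sin(4*b/9)/4


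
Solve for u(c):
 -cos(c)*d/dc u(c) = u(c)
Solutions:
 u(c) = C1*sqrt(sin(c) - 1)/sqrt(sin(c) + 1)


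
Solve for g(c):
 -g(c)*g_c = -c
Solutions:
 g(c) = -sqrt(C1 + c^2)
 g(c) = sqrt(C1 + c^2)


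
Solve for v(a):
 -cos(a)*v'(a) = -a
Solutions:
 v(a) = C1 + Integral(a/cos(a), a)


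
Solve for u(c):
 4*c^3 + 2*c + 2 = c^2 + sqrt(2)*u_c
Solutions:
 u(c) = C1 + sqrt(2)*c^4/2 - sqrt(2)*c^3/6 + sqrt(2)*c^2/2 + sqrt(2)*c


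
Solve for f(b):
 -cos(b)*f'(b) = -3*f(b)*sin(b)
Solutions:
 f(b) = C1/cos(b)^3


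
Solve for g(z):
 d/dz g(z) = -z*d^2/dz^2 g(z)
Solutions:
 g(z) = C1 + C2*log(z)


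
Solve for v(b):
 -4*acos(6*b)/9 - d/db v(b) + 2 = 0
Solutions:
 v(b) = C1 - 4*b*acos(6*b)/9 + 2*b + 2*sqrt(1 - 36*b^2)/27


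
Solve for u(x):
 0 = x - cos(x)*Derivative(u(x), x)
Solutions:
 u(x) = C1 + Integral(x/cos(x), x)


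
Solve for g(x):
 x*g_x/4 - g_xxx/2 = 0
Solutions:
 g(x) = C1 + Integral(C2*airyai(2^(2/3)*x/2) + C3*airybi(2^(2/3)*x/2), x)


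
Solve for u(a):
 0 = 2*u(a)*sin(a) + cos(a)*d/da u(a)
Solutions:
 u(a) = C1*cos(a)^2


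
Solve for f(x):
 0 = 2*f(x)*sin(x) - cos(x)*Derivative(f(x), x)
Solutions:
 f(x) = C1/cos(x)^2


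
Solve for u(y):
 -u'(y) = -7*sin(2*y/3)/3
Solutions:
 u(y) = C1 - 7*cos(2*y/3)/2


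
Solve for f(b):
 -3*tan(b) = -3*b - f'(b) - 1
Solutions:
 f(b) = C1 - 3*b^2/2 - b - 3*log(cos(b))


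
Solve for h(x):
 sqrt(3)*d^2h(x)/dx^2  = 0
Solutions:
 h(x) = C1 + C2*x


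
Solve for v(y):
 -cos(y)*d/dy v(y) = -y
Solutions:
 v(y) = C1 + Integral(y/cos(y), y)


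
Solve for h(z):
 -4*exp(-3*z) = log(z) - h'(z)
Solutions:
 h(z) = C1 + z*log(z) - z - 4*exp(-3*z)/3


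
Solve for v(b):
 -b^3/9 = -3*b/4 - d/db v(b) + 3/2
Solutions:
 v(b) = C1 + b^4/36 - 3*b^2/8 + 3*b/2


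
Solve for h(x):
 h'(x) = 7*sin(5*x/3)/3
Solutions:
 h(x) = C1 - 7*cos(5*x/3)/5


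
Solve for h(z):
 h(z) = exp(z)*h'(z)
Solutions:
 h(z) = C1*exp(-exp(-z))


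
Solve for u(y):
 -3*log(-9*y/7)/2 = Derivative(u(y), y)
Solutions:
 u(y) = C1 - 3*y*log(-y)/2 + y*(-3*log(3) + 3/2 + 3*log(7)/2)


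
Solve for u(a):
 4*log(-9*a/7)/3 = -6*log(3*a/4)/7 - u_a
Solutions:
 u(a) = C1 - 46*a*log(a)/21 + 2*a*(-37*log(3) + 18*log(2) + 23 + 14*log(7) - 14*I*pi)/21


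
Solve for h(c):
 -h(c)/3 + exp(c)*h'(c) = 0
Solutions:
 h(c) = C1*exp(-exp(-c)/3)


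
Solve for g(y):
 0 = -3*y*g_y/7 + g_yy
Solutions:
 g(y) = C1 + C2*erfi(sqrt(42)*y/14)


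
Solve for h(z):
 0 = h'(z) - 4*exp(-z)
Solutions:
 h(z) = C1 - 4*exp(-z)


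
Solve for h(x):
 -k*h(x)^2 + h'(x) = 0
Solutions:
 h(x) = -1/(C1 + k*x)


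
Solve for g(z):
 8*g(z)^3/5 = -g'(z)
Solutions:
 g(z) = -sqrt(10)*sqrt(-1/(C1 - 8*z))/2
 g(z) = sqrt(10)*sqrt(-1/(C1 - 8*z))/2


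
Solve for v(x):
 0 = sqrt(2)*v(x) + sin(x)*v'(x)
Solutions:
 v(x) = C1*(cos(x) + 1)^(sqrt(2)/2)/(cos(x) - 1)^(sqrt(2)/2)


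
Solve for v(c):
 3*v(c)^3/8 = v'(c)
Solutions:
 v(c) = -2*sqrt(-1/(C1 + 3*c))
 v(c) = 2*sqrt(-1/(C1 + 3*c))


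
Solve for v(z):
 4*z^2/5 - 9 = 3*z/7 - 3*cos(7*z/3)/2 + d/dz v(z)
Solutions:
 v(z) = C1 + 4*z^3/15 - 3*z^2/14 - 9*z + 9*sin(7*z/3)/14


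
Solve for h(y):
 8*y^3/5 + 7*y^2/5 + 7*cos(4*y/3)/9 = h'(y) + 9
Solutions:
 h(y) = C1 + 2*y^4/5 + 7*y^3/15 - 9*y + 7*sin(4*y/3)/12


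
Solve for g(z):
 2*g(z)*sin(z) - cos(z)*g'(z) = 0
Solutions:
 g(z) = C1/cos(z)^2


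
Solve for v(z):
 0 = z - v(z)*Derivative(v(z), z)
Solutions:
 v(z) = -sqrt(C1 + z^2)
 v(z) = sqrt(C1 + z^2)


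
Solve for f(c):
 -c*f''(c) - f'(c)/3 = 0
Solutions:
 f(c) = C1 + C2*c^(2/3)


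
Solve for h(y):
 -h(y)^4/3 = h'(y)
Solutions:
 h(y) = (-1 - sqrt(3)*I)*(1/(C1 + y))^(1/3)/2
 h(y) = (-1 + sqrt(3)*I)*(1/(C1 + y))^(1/3)/2
 h(y) = (1/(C1 + y))^(1/3)


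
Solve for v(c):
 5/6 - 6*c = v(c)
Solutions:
 v(c) = 5/6 - 6*c


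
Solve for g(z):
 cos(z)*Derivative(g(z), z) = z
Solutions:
 g(z) = C1 + Integral(z/cos(z), z)


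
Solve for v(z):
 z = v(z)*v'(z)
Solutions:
 v(z) = -sqrt(C1 + z^2)
 v(z) = sqrt(C1 + z^2)


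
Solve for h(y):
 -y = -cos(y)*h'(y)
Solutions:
 h(y) = C1 + Integral(y/cos(y), y)


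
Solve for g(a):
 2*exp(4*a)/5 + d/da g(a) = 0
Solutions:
 g(a) = C1 - exp(4*a)/10


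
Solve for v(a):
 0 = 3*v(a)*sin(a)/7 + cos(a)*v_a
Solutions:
 v(a) = C1*cos(a)^(3/7)


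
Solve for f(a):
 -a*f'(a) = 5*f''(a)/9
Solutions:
 f(a) = C1 + C2*erf(3*sqrt(10)*a/10)


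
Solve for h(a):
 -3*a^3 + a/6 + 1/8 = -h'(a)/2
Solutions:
 h(a) = C1 + 3*a^4/2 - a^2/6 - a/4


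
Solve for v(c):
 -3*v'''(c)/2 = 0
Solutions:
 v(c) = C1 + C2*c + C3*c^2


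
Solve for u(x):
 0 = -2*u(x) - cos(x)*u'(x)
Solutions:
 u(x) = C1*(sin(x) - 1)/(sin(x) + 1)


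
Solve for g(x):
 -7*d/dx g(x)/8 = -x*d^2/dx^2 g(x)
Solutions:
 g(x) = C1 + C2*x^(15/8)


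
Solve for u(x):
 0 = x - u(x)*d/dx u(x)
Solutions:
 u(x) = -sqrt(C1 + x^2)
 u(x) = sqrt(C1 + x^2)


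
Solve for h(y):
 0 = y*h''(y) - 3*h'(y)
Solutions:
 h(y) = C1 + C2*y^4


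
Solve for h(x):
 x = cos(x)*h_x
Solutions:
 h(x) = C1 + Integral(x/cos(x), x)


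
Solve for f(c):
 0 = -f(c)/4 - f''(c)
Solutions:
 f(c) = C1*sin(c/2) + C2*cos(c/2)


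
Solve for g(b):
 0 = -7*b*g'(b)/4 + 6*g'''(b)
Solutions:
 g(b) = C1 + Integral(C2*airyai(3^(2/3)*7^(1/3)*b/6) + C3*airybi(3^(2/3)*7^(1/3)*b/6), b)


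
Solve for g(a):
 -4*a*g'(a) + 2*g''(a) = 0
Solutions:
 g(a) = C1 + C2*erfi(a)


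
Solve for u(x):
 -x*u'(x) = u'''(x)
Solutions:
 u(x) = C1 + Integral(C2*airyai(-x) + C3*airybi(-x), x)


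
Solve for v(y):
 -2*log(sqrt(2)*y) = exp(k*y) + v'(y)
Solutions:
 v(y) = C1 - 2*y*log(y) + y*(2 - log(2)) + Piecewise((-exp(k*y)/k, Ne(k, 0)), (-y, True))


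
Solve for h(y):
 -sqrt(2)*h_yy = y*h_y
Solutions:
 h(y) = C1 + C2*erf(2^(1/4)*y/2)


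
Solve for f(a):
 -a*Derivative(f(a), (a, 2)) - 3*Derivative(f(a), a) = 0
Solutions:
 f(a) = C1 + C2/a^2


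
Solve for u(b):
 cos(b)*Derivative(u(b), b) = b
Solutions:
 u(b) = C1 + Integral(b/cos(b), b)


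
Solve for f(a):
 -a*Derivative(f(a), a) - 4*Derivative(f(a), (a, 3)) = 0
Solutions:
 f(a) = C1 + Integral(C2*airyai(-2^(1/3)*a/2) + C3*airybi(-2^(1/3)*a/2), a)


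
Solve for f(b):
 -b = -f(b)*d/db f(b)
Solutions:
 f(b) = -sqrt(C1 + b^2)
 f(b) = sqrt(C1 + b^2)


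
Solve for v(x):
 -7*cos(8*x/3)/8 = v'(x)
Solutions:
 v(x) = C1 - 21*sin(8*x/3)/64


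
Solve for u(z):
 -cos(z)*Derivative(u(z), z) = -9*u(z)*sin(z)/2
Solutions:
 u(z) = C1/cos(z)^(9/2)


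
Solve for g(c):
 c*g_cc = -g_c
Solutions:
 g(c) = C1 + C2*log(c)


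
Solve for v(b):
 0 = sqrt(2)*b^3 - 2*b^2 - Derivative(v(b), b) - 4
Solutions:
 v(b) = C1 + sqrt(2)*b^4/4 - 2*b^3/3 - 4*b


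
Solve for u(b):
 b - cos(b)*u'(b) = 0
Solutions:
 u(b) = C1 + Integral(b/cos(b), b)


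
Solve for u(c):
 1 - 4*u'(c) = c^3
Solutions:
 u(c) = C1 - c^4/16 + c/4


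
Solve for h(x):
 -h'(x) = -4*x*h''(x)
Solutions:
 h(x) = C1 + C2*x^(5/4)


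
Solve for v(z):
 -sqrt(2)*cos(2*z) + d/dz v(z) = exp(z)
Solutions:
 v(z) = C1 + exp(z) + sqrt(2)*sin(2*z)/2


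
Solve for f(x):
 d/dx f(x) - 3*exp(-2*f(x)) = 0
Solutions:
 f(x) = log(-sqrt(C1 + 6*x))
 f(x) = log(C1 + 6*x)/2


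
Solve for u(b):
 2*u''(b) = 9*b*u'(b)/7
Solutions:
 u(b) = C1 + C2*erfi(3*sqrt(7)*b/14)


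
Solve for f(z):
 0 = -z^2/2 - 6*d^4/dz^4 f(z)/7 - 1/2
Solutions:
 f(z) = C1 + C2*z + C3*z^2 + C4*z^3 - 7*z^6/4320 - 7*z^4/288


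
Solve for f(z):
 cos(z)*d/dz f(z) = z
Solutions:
 f(z) = C1 + Integral(z/cos(z), z)


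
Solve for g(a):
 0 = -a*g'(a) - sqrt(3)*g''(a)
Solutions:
 g(a) = C1 + C2*erf(sqrt(2)*3^(3/4)*a/6)


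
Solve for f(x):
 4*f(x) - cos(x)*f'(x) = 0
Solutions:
 f(x) = C1*(sin(x)^2 + 2*sin(x) + 1)/(sin(x)^2 - 2*sin(x) + 1)


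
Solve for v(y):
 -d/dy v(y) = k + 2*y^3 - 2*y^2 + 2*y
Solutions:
 v(y) = C1 - k*y - y^4/2 + 2*y^3/3 - y^2


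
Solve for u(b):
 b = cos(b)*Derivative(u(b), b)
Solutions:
 u(b) = C1 + Integral(b/cos(b), b)


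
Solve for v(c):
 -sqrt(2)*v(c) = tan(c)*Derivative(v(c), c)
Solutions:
 v(c) = C1/sin(c)^(sqrt(2))


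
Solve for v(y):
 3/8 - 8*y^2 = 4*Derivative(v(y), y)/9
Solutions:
 v(y) = C1 - 6*y^3 + 27*y/32


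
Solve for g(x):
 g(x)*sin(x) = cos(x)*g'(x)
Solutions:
 g(x) = C1/cos(x)


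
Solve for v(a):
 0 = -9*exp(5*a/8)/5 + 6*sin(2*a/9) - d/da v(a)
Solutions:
 v(a) = C1 - 72*exp(5*a/8)/25 - 27*cos(2*a/9)


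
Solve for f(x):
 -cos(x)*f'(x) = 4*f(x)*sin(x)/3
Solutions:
 f(x) = C1*cos(x)^(4/3)


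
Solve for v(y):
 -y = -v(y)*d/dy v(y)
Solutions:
 v(y) = -sqrt(C1 + y^2)
 v(y) = sqrt(C1 + y^2)


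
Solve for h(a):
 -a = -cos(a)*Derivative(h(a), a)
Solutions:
 h(a) = C1 + Integral(a/cos(a), a)


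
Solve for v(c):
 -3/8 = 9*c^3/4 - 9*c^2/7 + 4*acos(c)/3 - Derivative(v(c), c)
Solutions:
 v(c) = C1 + 9*c^4/16 - 3*c^3/7 + 4*c*acos(c)/3 + 3*c/8 - 4*sqrt(1 - c^2)/3


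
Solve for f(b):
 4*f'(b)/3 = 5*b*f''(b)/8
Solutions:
 f(b) = C1 + C2*b^(47/15)


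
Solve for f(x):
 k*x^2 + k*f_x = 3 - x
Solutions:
 f(x) = C1 - x^3/3 - x^2/(2*k) + 3*x/k


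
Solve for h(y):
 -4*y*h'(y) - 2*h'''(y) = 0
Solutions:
 h(y) = C1 + Integral(C2*airyai(-2^(1/3)*y) + C3*airybi(-2^(1/3)*y), y)


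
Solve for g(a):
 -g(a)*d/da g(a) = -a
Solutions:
 g(a) = -sqrt(C1 + a^2)
 g(a) = sqrt(C1 + a^2)


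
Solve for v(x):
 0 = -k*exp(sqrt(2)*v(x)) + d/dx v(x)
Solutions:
 v(x) = sqrt(2)*(2*log(-1/(C1 + k*x)) - log(2))/4


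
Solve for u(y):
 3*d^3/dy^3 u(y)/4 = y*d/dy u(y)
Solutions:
 u(y) = C1 + Integral(C2*airyai(6^(2/3)*y/3) + C3*airybi(6^(2/3)*y/3), y)


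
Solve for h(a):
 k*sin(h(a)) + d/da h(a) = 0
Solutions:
 h(a) = -acos((-C1 - exp(2*a*k))/(C1 - exp(2*a*k))) + 2*pi
 h(a) = acos((-C1 - exp(2*a*k))/(C1 - exp(2*a*k)))


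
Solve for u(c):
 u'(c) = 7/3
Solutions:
 u(c) = C1 + 7*c/3


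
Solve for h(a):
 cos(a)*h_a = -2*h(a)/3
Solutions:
 h(a) = C1*(sin(a) - 1)^(1/3)/(sin(a) + 1)^(1/3)


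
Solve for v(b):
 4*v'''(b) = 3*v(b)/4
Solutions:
 v(b) = C3*exp(2^(2/3)*3^(1/3)*b/4) + (C1*sin(2^(2/3)*3^(5/6)*b/8) + C2*cos(2^(2/3)*3^(5/6)*b/8))*exp(-2^(2/3)*3^(1/3)*b/8)


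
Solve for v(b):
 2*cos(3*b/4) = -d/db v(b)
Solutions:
 v(b) = C1 - 8*sin(3*b/4)/3


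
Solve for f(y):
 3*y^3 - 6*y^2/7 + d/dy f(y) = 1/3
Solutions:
 f(y) = C1 - 3*y^4/4 + 2*y^3/7 + y/3


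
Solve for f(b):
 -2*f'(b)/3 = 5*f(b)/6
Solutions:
 f(b) = C1*exp(-5*b/4)


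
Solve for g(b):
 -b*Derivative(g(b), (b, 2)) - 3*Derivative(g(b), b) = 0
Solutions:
 g(b) = C1 + C2/b^2


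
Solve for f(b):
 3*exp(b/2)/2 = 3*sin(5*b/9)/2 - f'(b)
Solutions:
 f(b) = C1 - 3*exp(b/2) - 27*cos(5*b/9)/10


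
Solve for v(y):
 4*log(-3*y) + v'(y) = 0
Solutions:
 v(y) = C1 - 4*y*log(-y) + 4*y*(1 - log(3))


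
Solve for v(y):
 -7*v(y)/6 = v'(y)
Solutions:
 v(y) = C1*exp(-7*y/6)


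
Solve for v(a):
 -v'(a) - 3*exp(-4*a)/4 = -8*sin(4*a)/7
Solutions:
 v(a) = C1 - 2*cos(4*a)/7 + 3*exp(-4*a)/16


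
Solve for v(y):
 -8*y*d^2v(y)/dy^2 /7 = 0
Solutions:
 v(y) = C1 + C2*y


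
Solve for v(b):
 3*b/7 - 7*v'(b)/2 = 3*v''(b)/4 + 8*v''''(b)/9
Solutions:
 v(b) = C1 + C2*exp(-6^(1/3)*b*(-3^(1/3)*(56 + sqrt(3154))^(1/3) + 3*2^(1/3)/(56 + sqrt(3154))^(1/3))/16)*sin(3*2^(1/3)*3^(1/6)*b*(2^(1/3)*3^(2/3)/(56 + sqrt(3154))^(1/3) + (56 + sqrt(3154))^(1/3))/16) + C3*exp(-6^(1/3)*b*(-3^(1/3)*(56 + sqrt(3154))^(1/3) + 3*2^(1/3)/(56 + sqrt(3154))^(1/3))/16)*cos(3*2^(1/3)*3^(1/6)*b*(2^(1/3)*3^(2/3)/(56 + sqrt(3154))^(1/3) + (56 + sqrt(3154))^(1/3))/16) + C4*exp(6^(1/3)*b*(-3^(1/3)*(56 + sqrt(3154))^(1/3) + 3*2^(1/3)/(56 + sqrt(3154))^(1/3))/8) + 3*b^2/49 - 9*b/343


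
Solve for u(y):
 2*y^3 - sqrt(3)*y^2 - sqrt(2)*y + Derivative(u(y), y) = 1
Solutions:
 u(y) = C1 - y^4/2 + sqrt(3)*y^3/3 + sqrt(2)*y^2/2 + y


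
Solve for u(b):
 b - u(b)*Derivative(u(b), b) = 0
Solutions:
 u(b) = -sqrt(C1 + b^2)
 u(b) = sqrt(C1 + b^2)


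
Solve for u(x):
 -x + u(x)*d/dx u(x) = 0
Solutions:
 u(x) = -sqrt(C1 + x^2)
 u(x) = sqrt(C1 + x^2)


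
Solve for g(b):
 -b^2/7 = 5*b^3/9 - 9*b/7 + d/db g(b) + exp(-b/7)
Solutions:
 g(b) = C1 - 5*b^4/36 - b^3/21 + 9*b^2/14 + 7*exp(-b/7)


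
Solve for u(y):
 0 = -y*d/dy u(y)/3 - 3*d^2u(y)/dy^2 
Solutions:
 u(y) = C1 + C2*erf(sqrt(2)*y/6)


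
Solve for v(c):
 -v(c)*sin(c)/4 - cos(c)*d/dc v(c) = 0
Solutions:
 v(c) = C1*cos(c)^(1/4)


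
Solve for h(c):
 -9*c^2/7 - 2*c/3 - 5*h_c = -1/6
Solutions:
 h(c) = C1 - 3*c^3/35 - c^2/15 + c/30


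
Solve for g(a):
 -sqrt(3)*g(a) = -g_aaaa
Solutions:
 g(a) = C1*exp(-3^(1/8)*a) + C2*exp(3^(1/8)*a) + C3*sin(3^(1/8)*a) + C4*cos(3^(1/8)*a)


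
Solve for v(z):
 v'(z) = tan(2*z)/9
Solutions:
 v(z) = C1 - log(cos(2*z))/18


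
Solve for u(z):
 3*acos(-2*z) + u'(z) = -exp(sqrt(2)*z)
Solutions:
 u(z) = C1 - 3*z*acos(-2*z) - 3*sqrt(1 - 4*z^2)/2 - sqrt(2)*exp(sqrt(2)*z)/2


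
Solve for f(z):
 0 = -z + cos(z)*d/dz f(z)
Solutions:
 f(z) = C1 + Integral(z/cos(z), z)


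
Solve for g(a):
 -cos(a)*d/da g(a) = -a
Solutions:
 g(a) = C1 + Integral(a/cos(a), a)


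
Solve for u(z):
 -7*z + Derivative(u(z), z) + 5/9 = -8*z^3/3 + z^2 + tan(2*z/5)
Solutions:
 u(z) = C1 - 2*z^4/3 + z^3/3 + 7*z^2/2 - 5*z/9 - 5*log(cos(2*z/5))/2


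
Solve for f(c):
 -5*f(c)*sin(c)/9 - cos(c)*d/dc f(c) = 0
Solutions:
 f(c) = C1*cos(c)^(5/9)


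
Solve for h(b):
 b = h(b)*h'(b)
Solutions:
 h(b) = -sqrt(C1 + b^2)
 h(b) = sqrt(C1 + b^2)


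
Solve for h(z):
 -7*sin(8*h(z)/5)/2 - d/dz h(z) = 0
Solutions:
 7*z/2 + 5*log(cos(8*h(z)/5) - 1)/16 - 5*log(cos(8*h(z)/5) + 1)/16 = C1


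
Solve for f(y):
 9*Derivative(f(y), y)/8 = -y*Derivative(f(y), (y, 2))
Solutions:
 f(y) = C1 + C2/y^(1/8)


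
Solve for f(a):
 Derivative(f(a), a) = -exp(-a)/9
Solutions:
 f(a) = C1 + exp(-a)/9


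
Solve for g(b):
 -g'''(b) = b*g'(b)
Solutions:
 g(b) = C1 + Integral(C2*airyai(-b) + C3*airybi(-b), b)


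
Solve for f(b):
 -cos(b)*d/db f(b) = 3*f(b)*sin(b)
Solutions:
 f(b) = C1*cos(b)^3


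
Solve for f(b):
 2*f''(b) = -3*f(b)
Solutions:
 f(b) = C1*sin(sqrt(6)*b/2) + C2*cos(sqrt(6)*b/2)


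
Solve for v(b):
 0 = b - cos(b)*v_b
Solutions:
 v(b) = C1 + Integral(b/cos(b), b)


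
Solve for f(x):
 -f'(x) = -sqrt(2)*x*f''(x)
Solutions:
 f(x) = C1 + C2*x^(sqrt(2)/2 + 1)


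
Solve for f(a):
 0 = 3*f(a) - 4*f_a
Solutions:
 f(a) = C1*exp(3*a/4)


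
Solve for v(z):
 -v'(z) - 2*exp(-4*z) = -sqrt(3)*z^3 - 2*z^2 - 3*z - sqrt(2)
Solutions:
 v(z) = C1 + sqrt(3)*z^4/4 + 2*z^3/3 + 3*z^2/2 + sqrt(2)*z + exp(-4*z)/2


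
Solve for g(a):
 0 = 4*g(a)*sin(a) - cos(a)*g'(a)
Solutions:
 g(a) = C1/cos(a)^4


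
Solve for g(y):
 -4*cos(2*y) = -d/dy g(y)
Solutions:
 g(y) = C1 + 2*sin(2*y)


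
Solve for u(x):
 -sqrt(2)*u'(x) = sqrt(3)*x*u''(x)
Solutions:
 u(x) = C1 + C2*x^(1 - sqrt(6)/3)


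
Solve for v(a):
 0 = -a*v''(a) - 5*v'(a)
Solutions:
 v(a) = C1 + C2/a^4


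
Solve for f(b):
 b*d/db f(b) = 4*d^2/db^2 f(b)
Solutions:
 f(b) = C1 + C2*erfi(sqrt(2)*b/4)


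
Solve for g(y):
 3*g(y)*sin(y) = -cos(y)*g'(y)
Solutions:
 g(y) = C1*cos(y)^3


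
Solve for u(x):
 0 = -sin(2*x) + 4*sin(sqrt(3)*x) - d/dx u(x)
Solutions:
 u(x) = C1 + cos(2*x)/2 - 4*sqrt(3)*cos(sqrt(3)*x)/3


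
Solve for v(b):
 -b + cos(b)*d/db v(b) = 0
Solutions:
 v(b) = C1 + Integral(b/cos(b), b)


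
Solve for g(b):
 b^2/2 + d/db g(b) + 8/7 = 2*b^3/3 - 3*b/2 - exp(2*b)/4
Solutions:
 g(b) = C1 + b^4/6 - b^3/6 - 3*b^2/4 - 8*b/7 - exp(2*b)/8


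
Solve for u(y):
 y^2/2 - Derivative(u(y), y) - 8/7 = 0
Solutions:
 u(y) = C1 + y^3/6 - 8*y/7


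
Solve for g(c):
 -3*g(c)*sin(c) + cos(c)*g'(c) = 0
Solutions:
 g(c) = C1/cos(c)^3


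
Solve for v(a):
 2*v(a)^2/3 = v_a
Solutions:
 v(a) = -3/(C1 + 2*a)


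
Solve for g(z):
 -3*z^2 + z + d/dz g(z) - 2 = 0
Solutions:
 g(z) = C1 + z^3 - z^2/2 + 2*z


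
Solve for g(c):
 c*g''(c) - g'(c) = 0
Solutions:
 g(c) = C1 + C2*c^2


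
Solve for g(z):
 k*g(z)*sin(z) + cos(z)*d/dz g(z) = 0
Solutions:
 g(z) = C1*exp(k*log(cos(z)))


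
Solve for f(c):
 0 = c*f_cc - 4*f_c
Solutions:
 f(c) = C1 + C2*c^5


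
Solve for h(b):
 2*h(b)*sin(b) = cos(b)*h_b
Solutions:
 h(b) = C1/cos(b)^2


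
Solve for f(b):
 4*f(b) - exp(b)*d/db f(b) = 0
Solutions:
 f(b) = C1*exp(-4*exp(-b))


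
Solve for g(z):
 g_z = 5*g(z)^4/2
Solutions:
 g(z) = 2^(1/3)*(-1/(C1 + 15*z))^(1/3)
 g(z) = 2^(1/3)*(-1/(C1 + 5*z))^(1/3)*(-3^(2/3) - 3*3^(1/6)*I)/6
 g(z) = 2^(1/3)*(-1/(C1 + 5*z))^(1/3)*(-3^(2/3) + 3*3^(1/6)*I)/6


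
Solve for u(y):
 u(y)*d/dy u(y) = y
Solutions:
 u(y) = -sqrt(C1 + y^2)
 u(y) = sqrt(C1 + y^2)


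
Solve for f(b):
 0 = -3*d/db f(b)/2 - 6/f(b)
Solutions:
 f(b) = -sqrt(C1 - 8*b)
 f(b) = sqrt(C1 - 8*b)


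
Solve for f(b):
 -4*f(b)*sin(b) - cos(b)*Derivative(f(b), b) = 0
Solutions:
 f(b) = C1*cos(b)^4


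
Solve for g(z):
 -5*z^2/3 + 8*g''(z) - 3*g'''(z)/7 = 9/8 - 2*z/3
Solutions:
 g(z) = C1 + C2*z + C3*exp(56*z/3) + 5*z^4/288 - 41*z^3/4032 + 1723*z^2/25088


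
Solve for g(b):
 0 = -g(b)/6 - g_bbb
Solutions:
 g(b) = C3*exp(-6^(2/3)*b/6) + (C1*sin(2^(2/3)*3^(1/6)*b/4) + C2*cos(2^(2/3)*3^(1/6)*b/4))*exp(6^(2/3)*b/12)


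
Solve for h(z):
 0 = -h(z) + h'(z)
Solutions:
 h(z) = C1*exp(z)


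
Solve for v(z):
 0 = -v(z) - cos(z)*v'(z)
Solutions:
 v(z) = C1*sqrt(sin(z) - 1)/sqrt(sin(z) + 1)


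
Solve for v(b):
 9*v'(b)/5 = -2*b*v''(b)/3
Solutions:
 v(b) = C1 + C2/b^(17/10)


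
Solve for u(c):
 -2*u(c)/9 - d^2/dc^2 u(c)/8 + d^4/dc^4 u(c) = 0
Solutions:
 u(c) = C1*exp(-sqrt(3)*c*sqrt(3 + sqrt(521))/12) + C2*exp(sqrt(3)*c*sqrt(3 + sqrt(521))/12) + C3*sin(sqrt(3)*c*sqrt(-3 + sqrt(521))/12) + C4*cos(sqrt(3)*c*sqrt(-3 + sqrt(521))/12)


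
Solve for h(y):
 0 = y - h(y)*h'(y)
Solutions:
 h(y) = -sqrt(C1 + y^2)
 h(y) = sqrt(C1 + y^2)


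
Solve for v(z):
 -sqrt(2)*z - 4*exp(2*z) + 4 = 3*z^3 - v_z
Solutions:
 v(z) = C1 + 3*z^4/4 + sqrt(2)*z^2/2 - 4*z + 2*exp(2*z)


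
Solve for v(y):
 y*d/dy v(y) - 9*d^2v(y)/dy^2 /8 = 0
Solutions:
 v(y) = C1 + C2*erfi(2*y/3)


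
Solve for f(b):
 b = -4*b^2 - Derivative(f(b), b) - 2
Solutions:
 f(b) = C1 - 4*b^3/3 - b^2/2 - 2*b


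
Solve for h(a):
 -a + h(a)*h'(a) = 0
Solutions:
 h(a) = -sqrt(C1 + a^2)
 h(a) = sqrt(C1 + a^2)


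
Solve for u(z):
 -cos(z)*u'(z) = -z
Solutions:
 u(z) = C1 + Integral(z/cos(z), z)


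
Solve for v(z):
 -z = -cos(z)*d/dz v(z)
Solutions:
 v(z) = C1 + Integral(z/cos(z), z)


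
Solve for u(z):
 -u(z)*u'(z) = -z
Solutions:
 u(z) = -sqrt(C1 + z^2)
 u(z) = sqrt(C1 + z^2)


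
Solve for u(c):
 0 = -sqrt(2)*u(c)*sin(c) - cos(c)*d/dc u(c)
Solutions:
 u(c) = C1*cos(c)^(sqrt(2))


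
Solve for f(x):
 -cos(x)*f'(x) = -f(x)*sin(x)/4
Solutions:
 f(x) = C1/cos(x)^(1/4)


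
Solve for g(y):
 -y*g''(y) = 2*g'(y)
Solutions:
 g(y) = C1 + C2/y


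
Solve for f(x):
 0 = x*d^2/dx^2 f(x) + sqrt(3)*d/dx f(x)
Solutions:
 f(x) = C1 + C2*x^(1 - sqrt(3))


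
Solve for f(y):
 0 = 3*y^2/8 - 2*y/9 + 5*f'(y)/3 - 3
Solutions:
 f(y) = C1 - 3*y^3/40 + y^2/15 + 9*y/5


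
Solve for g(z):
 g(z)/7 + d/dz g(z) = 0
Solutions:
 g(z) = C1*exp(-z/7)


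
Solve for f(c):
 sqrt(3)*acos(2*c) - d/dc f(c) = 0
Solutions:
 f(c) = C1 + sqrt(3)*(c*acos(2*c) - sqrt(1 - 4*c^2)/2)


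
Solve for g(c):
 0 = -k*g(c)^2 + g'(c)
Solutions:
 g(c) = -1/(C1 + c*k)


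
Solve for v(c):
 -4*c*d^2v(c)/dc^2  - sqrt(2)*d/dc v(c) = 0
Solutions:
 v(c) = C1 + C2*c^(1 - sqrt(2)/4)


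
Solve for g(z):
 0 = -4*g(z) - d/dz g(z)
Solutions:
 g(z) = C1*exp(-4*z)


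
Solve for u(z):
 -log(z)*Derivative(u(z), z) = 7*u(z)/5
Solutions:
 u(z) = C1*exp(-7*li(z)/5)


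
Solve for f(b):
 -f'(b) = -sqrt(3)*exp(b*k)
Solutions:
 f(b) = C1 + sqrt(3)*exp(b*k)/k


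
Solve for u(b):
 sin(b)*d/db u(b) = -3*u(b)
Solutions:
 u(b) = C1*(cos(b) + 1)^(3/2)/(cos(b) - 1)^(3/2)


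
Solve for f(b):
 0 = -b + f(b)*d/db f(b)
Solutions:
 f(b) = -sqrt(C1 + b^2)
 f(b) = sqrt(C1 + b^2)


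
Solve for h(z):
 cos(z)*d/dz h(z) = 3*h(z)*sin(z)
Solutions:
 h(z) = C1/cos(z)^3


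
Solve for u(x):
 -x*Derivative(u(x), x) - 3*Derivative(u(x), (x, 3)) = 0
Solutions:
 u(x) = C1 + Integral(C2*airyai(-3^(2/3)*x/3) + C3*airybi(-3^(2/3)*x/3), x)


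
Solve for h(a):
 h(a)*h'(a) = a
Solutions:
 h(a) = -sqrt(C1 + a^2)
 h(a) = sqrt(C1 + a^2)


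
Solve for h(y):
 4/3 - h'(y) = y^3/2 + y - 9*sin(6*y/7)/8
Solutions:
 h(y) = C1 - y^4/8 - y^2/2 + 4*y/3 - 21*cos(6*y/7)/16


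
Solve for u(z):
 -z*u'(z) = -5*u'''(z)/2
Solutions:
 u(z) = C1 + Integral(C2*airyai(2^(1/3)*5^(2/3)*z/5) + C3*airybi(2^(1/3)*5^(2/3)*z/5), z)


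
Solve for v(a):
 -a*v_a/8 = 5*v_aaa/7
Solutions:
 v(a) = C1 + Integral(C2*airyai(-5^(2/3)*7^(1/3)*a/10) + C3*airybi(-5^(2/3)*7^(1/3)*a/10), a)


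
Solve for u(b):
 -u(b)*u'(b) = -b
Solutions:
 u(b) = -sqrt(C1 + b^2)
 u(b) = sqrt(C1 + b^2)


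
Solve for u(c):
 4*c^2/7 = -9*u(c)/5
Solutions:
 u(c) = -20*c^2/63


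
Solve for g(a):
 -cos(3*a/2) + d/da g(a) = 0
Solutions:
 g(a) = C1 + 2*sin(3*a/2)/3


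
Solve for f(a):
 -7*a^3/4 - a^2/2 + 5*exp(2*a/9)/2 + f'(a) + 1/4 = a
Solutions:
 f(a) = C1 + 7*a^4/16 + a^3/6 + a^2/2 - a/4 - 45*exp(2*a/9)/4


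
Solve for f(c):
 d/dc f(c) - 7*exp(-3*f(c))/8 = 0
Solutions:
 f(c) = log(C1 + 21*c/8)/3
 f(c) = log((-1 - sqrt(3)*I)*(C1 + 21*c/8)^(1/3)/2)
 f(c) = log((-1 + sqrt(3)*I)*(C1 + 21*c/8)^(1/3)/2)


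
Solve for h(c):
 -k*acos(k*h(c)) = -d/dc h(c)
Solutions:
 Integral(1/acos(_y*k), (_y, h(c))) = C1 + c*k


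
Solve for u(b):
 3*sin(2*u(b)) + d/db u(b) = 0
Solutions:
 u(b) = pi - acos((-C1 - exp(12*b))/(C1 - exp(12*b)))/2
 u(b) = acos((-C1 - exp(12*b))/(C1 - exp(12*b)))/2


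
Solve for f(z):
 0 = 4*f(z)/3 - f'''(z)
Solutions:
 f(z) = C3*exp(6^(2/3)*z/3) + (C1*sin(2^(2/3)*3^(1/6)*z/2) + C2*cos(2^(2/3)*3^(1/6)*z/2))*exp(-6^(2/3)*z/6)


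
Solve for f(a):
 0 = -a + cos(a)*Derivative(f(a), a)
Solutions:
 f(a) = C1 + Integral(a/cos(a), a)


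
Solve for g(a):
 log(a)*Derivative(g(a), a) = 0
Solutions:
 g(a) = C1


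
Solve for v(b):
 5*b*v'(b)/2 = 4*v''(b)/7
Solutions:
 v(b) = C1 + C2*erfi(sqrt(35)*b/4)


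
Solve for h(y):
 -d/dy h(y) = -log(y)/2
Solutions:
 h(y) = C1 + y*log(y)/2 - y/2


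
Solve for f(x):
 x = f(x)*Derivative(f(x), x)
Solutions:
 f(x) = -sqrt(C1 + x^2)
 f(x) = sqrt(C1 + x^2)


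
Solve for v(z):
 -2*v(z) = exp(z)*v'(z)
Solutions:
 v(z) = C1*exp(2*exp(-z))


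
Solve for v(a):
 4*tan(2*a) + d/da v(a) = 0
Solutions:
 v(a) = C1 + 2*log(cos(2*a))


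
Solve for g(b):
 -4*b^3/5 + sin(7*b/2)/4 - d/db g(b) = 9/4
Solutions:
 g(b) = C1 - b^4/5 - 9*b/4 - cos(7*b/2)/14


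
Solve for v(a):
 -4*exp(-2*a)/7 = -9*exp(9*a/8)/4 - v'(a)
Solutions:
 v(a) = C1 - 2*exp(9*a/8) - 2*exp(-2*a)/7


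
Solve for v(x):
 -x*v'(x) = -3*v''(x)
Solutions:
 v(x) = C1 + C2*erfi(sqrt(6)*x/6)


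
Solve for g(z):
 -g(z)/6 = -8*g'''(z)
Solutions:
 g(z) = C3*exp(6^(2/3)*z/12) + (C1*sin(2^(2/3)*3^(1/6)*z/8) + C2*cos(2^(2/3)*3^(1/6)*z/8))*exp(-6^(2/3)*z/24)


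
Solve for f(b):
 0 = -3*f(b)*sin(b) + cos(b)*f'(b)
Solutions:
 f(b) = C1/cos(b)^3


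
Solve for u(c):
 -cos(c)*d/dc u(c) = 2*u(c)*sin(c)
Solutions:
 u(c) = C1*cos(c)^2


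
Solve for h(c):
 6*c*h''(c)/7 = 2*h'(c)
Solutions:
 h(c) = C1 + C2*c^(10/3)


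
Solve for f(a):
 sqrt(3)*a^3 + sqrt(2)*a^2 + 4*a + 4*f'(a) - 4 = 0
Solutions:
 f(a) = C1 - sqrt(3)*a^4/16 - sqrt(2)*a^3/12 - a^2/2 + a


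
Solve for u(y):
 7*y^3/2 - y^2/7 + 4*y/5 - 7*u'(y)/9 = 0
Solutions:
 u(y) = C1 + 9*y^4/8 - 3*y^3/49 + 18*y^2/35


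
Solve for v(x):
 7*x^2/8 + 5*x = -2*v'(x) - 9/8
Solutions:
 v(x) = C1 - 7*x^3/48 - 5*x^2/4 - 9*x/16


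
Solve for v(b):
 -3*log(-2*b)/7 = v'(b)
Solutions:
 v(b) = C1 - 3*b*log(-b)/7 + 3*b*(1 - log(2))/7


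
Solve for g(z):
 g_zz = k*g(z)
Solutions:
 g(z) = C1*exp(-sqrt(k)*z) + C2*exp(sqrt(k)*z)


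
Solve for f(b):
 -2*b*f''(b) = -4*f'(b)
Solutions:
 f(b) = C1 + C2*b^3


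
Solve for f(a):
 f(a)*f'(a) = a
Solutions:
 f(a) = -sqrt(C1 + a^2)
 f(a) = sqrt(C1 + a^2)


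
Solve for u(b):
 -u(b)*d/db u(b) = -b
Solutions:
 u(b) = -sqrt(C1 + b^2)
 u(b) = sqrt(C1 + b^2)


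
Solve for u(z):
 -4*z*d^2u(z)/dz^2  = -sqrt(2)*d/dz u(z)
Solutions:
 u(z) = C1 + C2*z^(sqrt(2)/4 + 1)


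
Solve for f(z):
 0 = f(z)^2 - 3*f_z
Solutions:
 f(z) = -3/(C1 + z)


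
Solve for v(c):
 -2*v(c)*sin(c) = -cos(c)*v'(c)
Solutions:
 v(c) = C1/cos(c)^2


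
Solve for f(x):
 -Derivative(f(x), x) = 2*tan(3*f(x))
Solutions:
 f(x) = -asin(C1*exp(-6*x))/3 + pi/3
 f(x) = asin(C1*exp(-6*x))/3


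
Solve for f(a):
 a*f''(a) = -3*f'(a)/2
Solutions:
 f(a) = C1 + C2/sqrt(a)


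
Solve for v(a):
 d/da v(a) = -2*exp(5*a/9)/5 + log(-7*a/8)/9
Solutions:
 v(a) = C1 + a*log(-a)/9 + a*(-3*log(2) - 1 + log(7))/9 - 18*exp(5*a/9)/25


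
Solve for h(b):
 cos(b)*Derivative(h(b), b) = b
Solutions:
 h(b) = C1 + Integral(b/cos(b), b)


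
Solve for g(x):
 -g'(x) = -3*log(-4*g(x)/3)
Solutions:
 -Integral(1/(log(-_y) - log(3) + 2*log(2)), (_y, g(x)))/3 = C1 - x


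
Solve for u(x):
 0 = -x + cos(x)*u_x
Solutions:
 u(x) = C1 + Integral(x/cos(x), x)


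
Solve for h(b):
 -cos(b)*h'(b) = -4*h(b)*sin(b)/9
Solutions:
 h(b) = C1/cos(b)^(4/9)


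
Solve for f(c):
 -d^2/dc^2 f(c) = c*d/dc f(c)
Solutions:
 f(c) = C1 + C2*erf(sqrt(2)*c/2)


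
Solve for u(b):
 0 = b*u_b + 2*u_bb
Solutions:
 u(b) = C1 + C2*erf(b/2)


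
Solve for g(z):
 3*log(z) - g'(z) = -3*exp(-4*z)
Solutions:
 g(z) = C1 + 3*z*log(z) - 3*z - 3*exp(-4*z)/4


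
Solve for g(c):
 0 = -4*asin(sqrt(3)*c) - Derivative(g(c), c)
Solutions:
 g(c) = C1 - 4*c*asin(sqrt(3)*c) - 4*sqrt(3)*sqrt(1 - 3*c^2)/3


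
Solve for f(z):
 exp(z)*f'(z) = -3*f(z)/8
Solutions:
 f(z) = C1*exp(3*exp(-z)/8)


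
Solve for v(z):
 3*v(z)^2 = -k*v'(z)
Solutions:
 v(z) = k/(C1*k + 3*z)


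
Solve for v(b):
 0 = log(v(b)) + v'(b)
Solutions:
 li(v(b)) = C1 - b


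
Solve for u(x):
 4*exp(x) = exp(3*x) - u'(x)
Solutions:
 u(x) = C1 + exp(3*x)/3 - 4*exp(x)


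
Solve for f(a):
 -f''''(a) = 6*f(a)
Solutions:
 f(a) = (C1*sin(2^(3/4)*3^(1/4)*a/2) + C2*cos(2^(3/4)*3^(1/4)*a/2))*exp(-2^(3/4)*3^(1/4)*a/2) + (C3*sin(2^(3/4)*3^(1/4)*a/2) + C4*cos(2^(3/4)*3^(1/4)*a/2))*exp(2^(3/4)*3^(1/4)*a/2)


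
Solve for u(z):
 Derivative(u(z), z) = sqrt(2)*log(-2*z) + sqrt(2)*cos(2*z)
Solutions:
 u(z) = C1 + sqrt(2)*z*(log(-z) - 1) + sqrt(2)*z*log(2) + sqrt(2)*sin(2*z)/2


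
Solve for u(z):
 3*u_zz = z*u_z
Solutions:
 u(z) = C1 + C2*erfi(sqrt(6)*z/6)


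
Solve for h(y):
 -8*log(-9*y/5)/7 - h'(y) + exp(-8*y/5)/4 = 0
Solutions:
 h(y) = C1 - 8*y*log(-y)/7 + 8*y*(-2*log(3) + 1 + log(5))/7 - 5*exp(-8*y/5)/32


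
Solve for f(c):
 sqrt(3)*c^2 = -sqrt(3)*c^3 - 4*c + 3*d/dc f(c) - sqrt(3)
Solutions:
 f(c) = C1 + sqrt(3)*c^4/12 + sqrt(3)*c^3/9 + 2*c^2/3 + sqrt(3)*c/3


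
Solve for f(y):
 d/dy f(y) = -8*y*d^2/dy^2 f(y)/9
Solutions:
 f(y) = C1 + C2/y^(1/8)


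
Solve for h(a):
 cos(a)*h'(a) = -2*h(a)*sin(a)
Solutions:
 h(a) = C1*cos(a)^2


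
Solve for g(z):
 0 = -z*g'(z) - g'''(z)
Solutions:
 g(z) = C1 + Integral(C2*airyai(-z) + C3*airybi(-z), z)


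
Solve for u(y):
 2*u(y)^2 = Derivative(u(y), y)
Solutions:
 u(y) = -1/(C1 + 2*y)
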